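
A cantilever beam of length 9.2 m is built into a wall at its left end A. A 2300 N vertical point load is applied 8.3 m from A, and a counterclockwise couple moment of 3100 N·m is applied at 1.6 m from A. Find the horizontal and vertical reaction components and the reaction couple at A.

A_x = 0, A_y = 2300 N, M_A = 15990 N·m

ΣF_x = 0: A_x = 0.
ΣF_y = 0: A_y − 2300 = 0 → A_y = 2300 N.
ΣM about A: M_A − 2300·8.3 + 3100 = 0 → M_A = 15990 N·m.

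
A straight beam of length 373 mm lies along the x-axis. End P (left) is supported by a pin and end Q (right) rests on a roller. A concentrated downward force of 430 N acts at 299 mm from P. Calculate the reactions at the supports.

ΣM about P: Q_y·373 − 430·299 = 0 → Q_y = 128570/373 = 344.692 ≈ 344.7 N.
ΣF_y = 0: P_y + 344.692 − 430 = 0 → P_y = 85.31 N.
ΣF_x = 0: no horizontal applied forces, so P_x = 0.

P_x = 0, P_y = 85.31 N, Q_y = 344.7 N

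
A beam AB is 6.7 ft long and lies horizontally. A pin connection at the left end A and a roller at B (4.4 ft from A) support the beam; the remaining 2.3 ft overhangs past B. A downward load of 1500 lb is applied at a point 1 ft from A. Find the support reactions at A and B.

A_x = 0, A_y = 1159 lb, B_y = 340.9 lb

Taking moments about A: B_y·4.4 − 1500·1 = 0 → B_y = 1500/4.4 = 340.909 ≈ 340.9 lb.
ΣF_y = 0: A_y + 340.909 − 1500 = 0 → A_y = 1159 lb.
ΣF_x = 0: no horizontal applied forces, so A_x = 0.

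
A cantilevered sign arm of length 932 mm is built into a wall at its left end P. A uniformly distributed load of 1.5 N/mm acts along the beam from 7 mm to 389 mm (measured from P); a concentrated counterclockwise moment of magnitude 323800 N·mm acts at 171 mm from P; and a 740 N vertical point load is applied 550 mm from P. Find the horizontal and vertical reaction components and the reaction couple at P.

Resultant of the distributed load: 1.5 × 382 = 573 N at 198 mm from P.
ΣF_x = 0: P_x = 0.
ΣF_y = 0: P_y − 1.5·382 − 740 = 0 → P_y = 1313 N.
ΣM about P: M_P − (1.5·382)·198 + 323800 − 740·550 = 0 → M_P = 196700 N·mm.

P_x = 0, P_y = 1313 N, M_P = 196700 N·mm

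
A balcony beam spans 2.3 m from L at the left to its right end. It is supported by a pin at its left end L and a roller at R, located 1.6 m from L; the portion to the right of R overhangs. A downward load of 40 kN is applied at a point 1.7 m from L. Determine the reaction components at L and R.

L_x = 0, L_y = -2.500 kN, R_y = 42.50 kN

ΣM about L: R_y·1.6 − 40·1.7 = 0 → R_y = 68/1.6 = 42.50 kN.
ΣF_y = 0: L_y + 42.5 − 40 = 0 → L_y = -2.500 kN.
ΣF_x = 0: no horizontal applied forces, so L_x = 0.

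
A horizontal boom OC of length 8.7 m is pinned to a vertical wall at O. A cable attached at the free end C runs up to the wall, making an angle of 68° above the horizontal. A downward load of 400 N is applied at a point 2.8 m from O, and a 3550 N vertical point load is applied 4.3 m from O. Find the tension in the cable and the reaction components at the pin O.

ΣM about O: T·sin68°·8.7 − 400·2.8 − 3550·4.3 = 0 → T = 16385/(8.7·0.927184) = 2031.24 ≈ 2031 N.
ΣF_x = 0: O_x − T·cos68° = 0 → O_x = 2031.24 × 0.374607 = 760.9 N.
ΣF_y = 0: O_y + T·sin68° − 400 − 3550 = 0 → O_y = 3950 − 2031.24 × 0.927184 = 2067 N.

T = 2031 N, O_x = 760.9 N, O_y = 2067 N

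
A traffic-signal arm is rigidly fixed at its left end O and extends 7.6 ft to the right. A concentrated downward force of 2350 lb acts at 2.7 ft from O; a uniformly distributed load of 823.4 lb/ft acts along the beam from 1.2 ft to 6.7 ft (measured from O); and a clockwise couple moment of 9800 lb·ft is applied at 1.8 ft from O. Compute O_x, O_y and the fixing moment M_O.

O_x = 0, O_y = 6879 lb, M_O = 34030 lb·ft

Resultant of the distributed load: 823.4 × 5.5 = 4528.7 lb at 3.95 ft from O.
ΣF_x = 0: O_x = 0.
ΣF_y = 0: O_y − 2350 − 823.4·5.5 = 0 → O_y = 6879 lb.
ΣM about O: M_O − 2350·2.7 − (823.4·5.5)·3.95 − 9800 = 0 → M_O = 34030 lb·ft.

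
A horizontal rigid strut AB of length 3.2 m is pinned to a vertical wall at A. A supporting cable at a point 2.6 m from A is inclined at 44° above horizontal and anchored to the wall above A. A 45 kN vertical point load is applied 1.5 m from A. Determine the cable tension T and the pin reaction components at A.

T = 37.37 kN, A_x = 26.88 kN, A_y = 19.04 kN

ΣM about A: T·sin44°·2.6 − 45·1.5 = 0 → T = 67.5/(2.6·0.694658) = 37.3731 ≈ 37.37 kN.
ΣF_x = 0: A_x − T·cos44° = 0 → A_x = 37.3731 × 0.71934 = 26.88 kN.
ΣF_y = 0: A_y + T·sin44° − 45 = 0 → A_y = 45 − 37.3731 × 0.694658 = 19.04 kN.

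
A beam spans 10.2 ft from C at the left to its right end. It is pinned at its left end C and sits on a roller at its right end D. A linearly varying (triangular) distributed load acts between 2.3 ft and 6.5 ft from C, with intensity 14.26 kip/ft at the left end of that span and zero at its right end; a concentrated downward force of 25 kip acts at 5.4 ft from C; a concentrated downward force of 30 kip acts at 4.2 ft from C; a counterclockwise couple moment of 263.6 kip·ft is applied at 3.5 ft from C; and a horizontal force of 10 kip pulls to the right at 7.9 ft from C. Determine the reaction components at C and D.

Resultant of the triangular load: ½ × 14.26 × 4.2 = 29.946 kip, acting at 3.7 ft from C (one-third of the span from the peak).
ΣM about C: D_y·10.2 − (½·14.26·4.2)·3.7 − 25·5.4 − 30·4.2 + 263.6 = 0 → D_y = 108.2002/10.2 = 10.6079 ≈ 10.61 kip.
ΣF_y = 0: C_y + 10.6079 − ½·14.26·4.2 − 25 − 30 = 0 → C_y = 74.34 kip.
ΣF_x = 0: C_x + 10 = 0 → C_x = -10.00 kip.

C_x = -10.00 kip, C_y = 74.34 kip, D_y = 10.61 kip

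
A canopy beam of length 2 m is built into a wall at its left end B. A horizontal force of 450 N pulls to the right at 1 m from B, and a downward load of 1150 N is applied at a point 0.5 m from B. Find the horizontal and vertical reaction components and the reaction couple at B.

B_x = -450.0 N, B_y = 1150 N, M_B = 575.0 N·m

ΣF_x = 0: B_x + 450 = 0 → B_x = -450.0 N.
ΣF_y = 0: B_y − 1150 = 0 → B_y = 1150 N.
ΣM about B: M_B − 1150·0.5 = 0 → M_B = 575.0 N·m.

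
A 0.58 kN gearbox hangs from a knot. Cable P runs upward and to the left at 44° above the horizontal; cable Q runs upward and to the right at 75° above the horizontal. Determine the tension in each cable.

T_P = 0.1716 kN, T_Q = 0.4770 kN

ΣF_x = 0: −T_P·cos44° + T_Q·cos75° = 0 → T_Q = 2.77932·T_P.
ΣF_y = 0: T_P·sin44° + T_Q·sin75° = 0.58.
Substitute: T_P·(0.694658 + 2.77932·0.965926) = 0.58 → T_P = 0.171634 ≈ 0.1716 kN.
Then T_Q = 2.77932 × 0.171634 = 0.4770 kN.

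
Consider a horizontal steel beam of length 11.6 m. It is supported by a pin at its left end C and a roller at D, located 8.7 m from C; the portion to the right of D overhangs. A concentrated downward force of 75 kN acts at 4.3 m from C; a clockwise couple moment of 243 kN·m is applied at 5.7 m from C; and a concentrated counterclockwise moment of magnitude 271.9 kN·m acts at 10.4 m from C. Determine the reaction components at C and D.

C_x = 0, C_y = 41.25 kN, D_y = 33.75 kN

Taking moments about C: D_y·8.7 − 75·4.3 − 243 + 271.9 = 0 → D_y = 293.6/8.7 = 33.7471 ≈ 33.75 kN.
ΣF_y = 0: C_y + 33.7471 − 75 = 0 → C_y = 41.25 kN.
ΣF_x = 0: no horizontal applied forces, so C_x = 0.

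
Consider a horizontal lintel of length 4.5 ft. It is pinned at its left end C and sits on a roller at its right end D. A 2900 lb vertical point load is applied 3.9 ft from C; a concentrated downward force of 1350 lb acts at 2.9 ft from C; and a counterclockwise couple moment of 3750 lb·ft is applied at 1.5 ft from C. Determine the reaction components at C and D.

ΣM about C: D_y·4.5 − 2900·3.9 − 1350·2.9 + 3750 = 0 → D_y = 11475/4.5 = 2550 lb.
ΣF_y = 0: C_y + 2550 − 2900 − 1350 = 0 → C_y = 1700 lb.
ΣF_x = 0: no horizontal applied forces, so C_x = 0.

C_x = 0, C_y = 1700 lb, D_y = 2550 lb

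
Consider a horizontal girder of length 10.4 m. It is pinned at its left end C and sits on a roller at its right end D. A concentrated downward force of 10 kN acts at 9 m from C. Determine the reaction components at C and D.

C_x = 0, C_y = 1.346 kN, D_y = 8.654 kN

Moments about C: D_y·10.4 − 10·9 = 0 → D_y = 90/10.4 = 8.65385 ≈ 8.654 kN.
ΣF_y = 0: C_y + 8.65385 − 10 = 0 → C_y = 1.346 kN.
ΣF_x = 0: no horizontal applied forces, so C_x = 0.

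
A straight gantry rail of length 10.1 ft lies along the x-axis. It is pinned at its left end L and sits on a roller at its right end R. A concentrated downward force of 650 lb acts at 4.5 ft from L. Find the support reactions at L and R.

L_x = 0, L_y = 360.4 lb, R_y = 289.6 lb

Moments about L: R_y·10.1 − 650·4.5 = 0 → R_y = 2925/10.1 = 289.604 ≈ 289.6 lb.
ΣF_y = 0: L_y + 289.604 − 650 = 0 → L_y = 360.4 lb.
ΣF_x = 0: no horizontal applied forces, so L_x = 0.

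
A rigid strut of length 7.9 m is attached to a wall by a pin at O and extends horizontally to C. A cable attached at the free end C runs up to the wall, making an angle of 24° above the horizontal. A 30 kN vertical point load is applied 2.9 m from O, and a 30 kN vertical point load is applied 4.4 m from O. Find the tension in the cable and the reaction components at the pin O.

T = 68.16 kN, O_x = 62.26 kN, O_y = 32.28 kN

ΣM about O: T·sin24°·7.9 − 30·2.9 − 30·4.4 = 0 → T = 219/(7.9·0.406737) = 68.1559 ≈ 68.16 kN.
ΣF_x = 0: O_x − T·cos24° = 0 → O_x = 68.1559 × 0.913545 = 62.26 kN.
ΣF_y = 0: O_y + T·sin24° − 30 − 30 = 0 → O_y = 60 − 68.1559 × 0.406737 = 32.28 kN.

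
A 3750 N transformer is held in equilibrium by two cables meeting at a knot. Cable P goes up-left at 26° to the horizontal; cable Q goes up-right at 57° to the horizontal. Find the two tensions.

T_P = 2058 N, T_Q = 3396 N

ΣF_x = 0: −T_P·cos26° + T_Q·cos57° = 0 → T_Q = 1.65026·T_P.
ΣF_y = 0: T_P·sin26° + T_Q·sin57° = 3750.
Substitute: T_P·(0.438371 + 1.65026·0.838671) = 3750 → T_P = 2057.73 ≈ 2058 N.
Then T_Q = 1.65026 × 2057.73 = 3396 N.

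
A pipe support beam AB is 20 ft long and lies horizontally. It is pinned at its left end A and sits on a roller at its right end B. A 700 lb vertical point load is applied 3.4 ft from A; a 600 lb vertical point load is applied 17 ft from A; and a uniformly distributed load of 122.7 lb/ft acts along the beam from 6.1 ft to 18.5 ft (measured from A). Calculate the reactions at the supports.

Resultant of the distributed load: 122.7 × 12.4 = 1521.48 lb at 12.3 ft from A.
Taking moments about A: B_y·20 − 700·3.4 − 600·17 − (122.7·12.4)·12.3 = 0 → B_y = 31294.204/20 = 1564.71 ≈ 1565 lb.
ΣF_y = 0: A_y + 1564.71 − 700 − 600 − 122.7·12.4 = 0 → A_y = 1257 lb.
ΣF_x = 0: no horizontal applied forces, so A_x = 0.

A_x = 0, A_y = 1257 lb, B_y = 1565 lb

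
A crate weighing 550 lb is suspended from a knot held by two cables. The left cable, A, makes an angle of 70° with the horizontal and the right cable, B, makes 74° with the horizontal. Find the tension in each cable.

T_A = 257.9 lb, T_B = 320.0 lb

ΣF_x = 0: −T_A·cos70° + T_B·cos74° = 0 → T_B = 1.24083·T_A.
ΣF_y = 0: T_A·sin70° + T_B·sin74° = 550.
Substitute: T_A·(0.939693 + 1.24083·0.961262) = 550 → T_A = 257.919 ≈ 257.9 lb.
Then T_B = 1.24083 × 257.919 = 320.0 lb.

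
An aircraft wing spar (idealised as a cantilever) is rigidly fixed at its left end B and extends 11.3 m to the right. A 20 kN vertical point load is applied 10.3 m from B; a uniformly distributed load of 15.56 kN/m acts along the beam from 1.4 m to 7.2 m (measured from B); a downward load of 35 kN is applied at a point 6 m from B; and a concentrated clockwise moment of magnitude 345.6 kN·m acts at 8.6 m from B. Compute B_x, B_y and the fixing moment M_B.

Resultant of the distributed load: 15.56 × 5.8 = 90.248 kN at 4.3 m from B.
ΣF_x = 0: B_x = 0.
ΣF_y = 0: B_y − 20 − 15.56·5.8 − 35 = 0 → B_y = 145.2 kN.
ΣM about B: M_B − 20·10.3 − (15.56·5.8)·4.3 − 35·6 − 345.6 = 0 → M_B = 1150 kN·m.

B_x = 0, B_y = 145.2 kN, M_B = 1150 kN·m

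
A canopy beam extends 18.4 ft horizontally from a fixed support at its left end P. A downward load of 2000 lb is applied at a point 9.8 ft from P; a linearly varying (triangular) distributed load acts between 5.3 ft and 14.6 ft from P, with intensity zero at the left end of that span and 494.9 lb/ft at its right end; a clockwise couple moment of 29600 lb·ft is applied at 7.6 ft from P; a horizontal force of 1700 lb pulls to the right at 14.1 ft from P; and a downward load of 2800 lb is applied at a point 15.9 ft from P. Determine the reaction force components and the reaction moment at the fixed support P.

Resultant of the triangular load: ½ × 494.9 × 9.3 = 2301.285 lb, acting at 11.5 ft from P (one-third of the span from the peak).
ΣF_x = 0: P_x + 1700 = 0 → P_x = -1700 lb.
ΣF_y = 0: P_y − 2000 − ½·494.9·9.3 − 2800 = 0 → P_y = 7101 lb.
ΣM about P: M_P − 2000·9.8 − (½·494.9·9.3)·11.5 − 29600 − 2800·15.9 = 0 → M_P = 120200 lb·ft.

P_x = -1700 lb, P_y = 7101 lb, M_P = 120200 lb·ft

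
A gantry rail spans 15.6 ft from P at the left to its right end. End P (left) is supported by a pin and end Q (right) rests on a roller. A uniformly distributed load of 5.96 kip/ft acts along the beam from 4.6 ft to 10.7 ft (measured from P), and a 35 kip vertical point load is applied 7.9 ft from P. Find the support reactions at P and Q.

Resultant of the distributed load: 5.96 × 6.1 = 36.356 kip at 7.65 ft from P.
Taking moments about P: Q_y·15.6 − (5.96·6.1)·7.65 − 35·7.9 = 0 → Q_y = 554.6234/15.6 = 35.5528 ≈ 35.55 kip.
ΣF_y = 0: P_y + 35.5528 − 5.96·6.1 − 35 = 0 → P_y = 35.80 kip.
ΣF_x = 0: no horizontal applied forces, so P_x = 0.

P_x = 0, P_y = 35.80 kip, Q_y = 35.55 kip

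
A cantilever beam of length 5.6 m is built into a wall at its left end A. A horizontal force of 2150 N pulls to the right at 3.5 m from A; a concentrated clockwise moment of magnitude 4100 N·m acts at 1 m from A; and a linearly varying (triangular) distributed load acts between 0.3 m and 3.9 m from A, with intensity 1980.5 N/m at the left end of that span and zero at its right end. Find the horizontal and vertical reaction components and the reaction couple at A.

Resultant of the triangular load: ½ × 1980.5 × 3.6 = 3564.9 N, acting at 1.5 m from A (one-third of the span from the peak).
ΣF_x = 0: A_x + 2150 = 0 → A_x = -2150 N.
ΣF_y = 0: A_y − ½·1980.5·3.6 = 0 → A_y = 3565 N.
ΣM about A: M_A − 4100 − (½·1980.5·3.6)·1.5 = 0 → M_A = 9447 N·m.

A_x = -2150 N, A_y = 3565 N, M_A = 9447 N·m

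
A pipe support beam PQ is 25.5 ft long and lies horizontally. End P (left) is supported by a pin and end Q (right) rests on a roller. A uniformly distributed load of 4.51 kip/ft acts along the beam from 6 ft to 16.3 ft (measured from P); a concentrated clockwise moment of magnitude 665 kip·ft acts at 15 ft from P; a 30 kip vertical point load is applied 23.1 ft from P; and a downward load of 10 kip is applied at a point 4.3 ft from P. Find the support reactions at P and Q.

P_x = 0, P_y = 11.20 kip, Q_y = 75.25 kip

Resultant of the distributed load: 4.51 × 10.3 = 46.453 kip at 11.15 ft from P.
Taking moments about P: Q_y·25.5 − (4.51·10.3)·11.15 − 665 − 30·23.1 − 10·4.3 = 0 → Q_y = 1918.95095/25.5 = 75.253 ≈ 75.25 kip.
ΣF_y = 0: P_y + 75.253 − 4.51·10.3 − 30 − 10 = 0 → P_y = 11.20 kip.
ΣF_x = 0: no horizontal applied forces, so P_x = 0.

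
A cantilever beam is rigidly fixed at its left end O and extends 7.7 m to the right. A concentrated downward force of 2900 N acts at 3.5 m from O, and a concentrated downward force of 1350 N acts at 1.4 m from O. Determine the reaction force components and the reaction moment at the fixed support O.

ΣF_x = 0: O_x = 0.
ΣF_y = 0: O_y − 2900 − 1350 = 0 → O_y = 4250 N.
ΣM about O: M_O − 2900·3.5 − 1350·1.4 = 0 → M_O = 12040 N·m.

O_x = 0, O_y = 4250 N, M_O = 12040 N·m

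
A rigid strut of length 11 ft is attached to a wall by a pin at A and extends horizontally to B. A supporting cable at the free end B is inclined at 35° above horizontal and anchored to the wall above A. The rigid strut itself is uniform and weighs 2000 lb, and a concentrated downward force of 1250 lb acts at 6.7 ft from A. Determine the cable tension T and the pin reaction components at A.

T = 3071 lb, A_x = 2515 lb, A_y = 1489 lb

ΣM about A: T·sin35°·11 − 2000·5.5 − 1250·6.7 = 0 → T = 19375/(11·0.573576) = 3070.85 ≈ 3071 lb.
ΣF_x = 0: A_x − T·cos35° = 0 → A_x = 3070.85 × 0.819152 = 2515 lb.
ΣF_y = 0: A_y + T·sin35° − 2000 − 1250 = 0 → A_y = 3250 − 3070.85 × 0.573576 = 1489 lb.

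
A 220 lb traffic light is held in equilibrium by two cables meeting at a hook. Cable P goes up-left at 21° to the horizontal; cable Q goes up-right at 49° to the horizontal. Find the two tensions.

ΣF_x = 0: −T_P·cos21° + T_Q·cos49° = 0 → T_Q = 1.42301·T_P.
ΣF_y = 0: T_P·sin21° + T_Q·sin49° = 220.
Substitute: T_P·(0.358368 + 1.42301·0.75471) = 220 → T_P = 153.596 ≈ 153.6 lb.
Then T_Q = 1.42301 × 153.596 = 218.6 lb.

T_P = 153.6 lb, T_Q = 218.6 lb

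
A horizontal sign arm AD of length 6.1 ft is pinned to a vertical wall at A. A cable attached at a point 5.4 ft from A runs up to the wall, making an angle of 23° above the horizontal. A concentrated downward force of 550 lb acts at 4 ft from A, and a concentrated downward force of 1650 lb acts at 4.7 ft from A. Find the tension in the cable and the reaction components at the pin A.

T = 4718 lb, A_x = 4343 lb, A_y = 356.5 lb

ΣM about A: T·sin23°·5.4 − 550·4 − 1650·4.7 = 0 → T = 9955/(5.4·0.390731) = 4718.13 ≈ 4718 lb.
ΣF_x = 0: A_x − T·cos23° = 0 → A_x = 4718.13 × 0.920505 = 4343 lb.
ΣF_y = 0: A_y + T·sin23° − 550 − 1650 = 0 → A_y = 2200 − 4718.13 × 0.390731 = 356.5 lb.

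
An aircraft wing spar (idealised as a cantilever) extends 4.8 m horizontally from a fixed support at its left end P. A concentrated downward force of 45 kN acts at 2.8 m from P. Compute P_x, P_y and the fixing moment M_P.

P_x = 0, P_y = 45.00 kN, M_P = 126.0 kN·m

ΣF_x = 0: P_x = 0.
ΣF_y = 0: P_y − 45 = 0 → P_y = 45.00 kN.
ΣM about P: M_P − 45·2.8 = 0 → M_P = 126.0 kN·m.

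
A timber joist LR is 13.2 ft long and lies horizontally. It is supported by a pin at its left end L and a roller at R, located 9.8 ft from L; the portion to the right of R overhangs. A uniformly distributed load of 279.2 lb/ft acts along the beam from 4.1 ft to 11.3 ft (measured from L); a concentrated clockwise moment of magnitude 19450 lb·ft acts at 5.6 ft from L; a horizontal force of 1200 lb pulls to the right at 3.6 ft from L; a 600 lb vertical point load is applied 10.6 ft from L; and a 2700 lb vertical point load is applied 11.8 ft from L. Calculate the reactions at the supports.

Resultant of the distributed load: 279.2 × 7.2 = 2010.24 lb at 7.7 ft from L.
ΣM about L: R_y·9.8 − (279.2·7.2)·7.7 − 19450 − 600·10.6 − 2700·11.8 = 0 → R_y = 73148.848/9.8 = 7464.17 ≈ 7464 lb.
ΣF_y = 0: L_y + 7464.17 − 279.2·7.2 − 600 − 2700 = 0 → L_y = -2154 lb.
ΣF_x = 0: L_x + 1200 = 0 → L_x = -1200 lb.

L_x = -1200 lb, L_y = -2154 lb, R_y = 7464 lb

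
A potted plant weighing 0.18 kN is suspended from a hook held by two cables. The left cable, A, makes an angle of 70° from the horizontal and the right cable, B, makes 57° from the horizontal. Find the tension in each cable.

T_A = 0.1228 kN, T_B = 0.07709 kN

ΣF_x = 0: −T_A·cos70° + T_B·cos57° = 0 → T_B = 0.627976·T_A.
ΣF_y = 0: T_A·sin70° + T_B·sin57° = 0.18.
Substitute: T_A·(0.939693 + 0.627976·0.838671) = 0.18 → T_A = 0.122753 ≈ 0.1228 kN.
Then T_B = 0.627976 × 0.122753 = 0.07709 kN.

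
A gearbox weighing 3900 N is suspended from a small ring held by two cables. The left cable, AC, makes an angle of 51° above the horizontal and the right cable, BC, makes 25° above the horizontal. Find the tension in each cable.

T_AC = 3643 N, T_BC = 2529 N

ΣF_x = 0: −T_AC·cos51° + T_BC·cos25° = 0 → T_BC = 0.694378·T_AC.
ΣF_y = 0: T_AC·sin51° + T_BC·sin25° = 3900.
Substitute: T_AC·(0.777146 + 0.694378·0.422618) = 3900 → T_AC = 3642.81 ≈ 3643 N.
Then T_BC = 0.694378 × 3642.81 = 2529 N.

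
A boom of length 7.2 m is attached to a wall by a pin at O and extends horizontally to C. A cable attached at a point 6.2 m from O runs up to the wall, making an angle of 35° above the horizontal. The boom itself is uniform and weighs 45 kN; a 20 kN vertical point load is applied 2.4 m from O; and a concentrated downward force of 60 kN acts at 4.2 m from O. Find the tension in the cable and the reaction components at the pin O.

T = 129.9 kN, O_x = 106.4 kN, O_y = 50.48 kN

ΣM about O: T·sin35°·6.2 − 45·3.6 − 20·2.4 − 60·4.2 = 0 → T = 462/(6.2·0.573576) = 129.915 ≈ 129.9 kN.
ΣF_x = 0: O_x − T·cos35° = 0 → O_x = 129.915 × 0.819152 = 106.4 kN.
ΣF_y = 0: O_y + T·sin35° − 45 − 20 − 60 = 0 → O_y = 125 − 129.915 × 0.573576 = 50.48 kN.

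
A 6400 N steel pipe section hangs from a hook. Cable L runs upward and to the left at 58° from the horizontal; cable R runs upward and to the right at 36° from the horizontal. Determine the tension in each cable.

T_L = 5190 N, T_R = 3400 N

ΣF_x = 0: −T_L·cos58° + T_R·cos36° = 0 → T_R = 0.655016·T_L.
ΣF_y = 0: T_L·sin58° + T_R·sin36° = 6400.
Substitute: T_L·(0.848048 + 0.655016·0.587785) = 6400 → T_L = 5190.35 ≈ 5190 N.
Then T_R = 0.655016 × 5190.35 = 3400 N.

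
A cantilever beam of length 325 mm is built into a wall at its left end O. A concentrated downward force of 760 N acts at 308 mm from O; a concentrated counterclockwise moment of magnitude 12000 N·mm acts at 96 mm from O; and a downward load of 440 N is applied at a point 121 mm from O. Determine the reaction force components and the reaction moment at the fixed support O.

O_x = 0, O_y = 1200 N, M_O = 275300 N·mm

ΣF_x = 0: O_x = 0.
ΣF_y = 0: O_y − 760 − 440 = 0 → O_y = 1200 N.
ΣM about O: M_O − 760·308 + 12000 − 440·121 = 0 → M_O = 275300 N·mm.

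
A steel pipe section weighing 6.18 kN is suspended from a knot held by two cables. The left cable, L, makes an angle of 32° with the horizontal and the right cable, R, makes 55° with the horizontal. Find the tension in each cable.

T_L = 3.550 kN, T_R = 5.248 kN

ΣF_x = 0: −T_L·cos32° + T_R·cos55° = 0 → T_R = 1.47853·T_L.
ΣF_y = 0: T_L·sin32° + T_R·sin55° = 6.18.
Substitute: T_L·(0.529919 + 1.47853·0.819152) = 6.18 → T_L = 3.54956 ≈ 3.550 kN.
Then T_R = 1.47853 × 3.54956 = 5.248 kN.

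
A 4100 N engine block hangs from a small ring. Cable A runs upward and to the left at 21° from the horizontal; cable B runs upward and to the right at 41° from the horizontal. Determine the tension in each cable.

ΣF_x = 0: −T_A·cos21° + T_B·cos41° = 0 → T_B = 1.23701·T_A.
ΣF_y = 0: T_A·sin21° + T_B·sin41° = 4100.
Substitute: T_A·(0.358368 + 1.23701·0.656059) = 4100 → T_A = 3504.51 ≈ 3505 N.
Then T_B = 1.23701 × 3504.51 = 4335 N.

T_A = 3505 N, T_B = 4335 N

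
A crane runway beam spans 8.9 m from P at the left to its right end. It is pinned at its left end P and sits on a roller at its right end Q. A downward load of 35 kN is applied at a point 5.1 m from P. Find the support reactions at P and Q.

P_x = 0, P_y = 14.94 kN, Q_y = 20.06 kN

ΣM about P: Q_y·8.9 − 35·5.1 = 0 → Q_y = 178.5/8.9 = 20.0562 ≈ 20.06 kN.
ΣF_y = 0: P_y + 20.0562 − 35 = 0 → P_y = 14.94 kN.
ΣF_x = 0: no horizontal applied forces, so P_x = 0.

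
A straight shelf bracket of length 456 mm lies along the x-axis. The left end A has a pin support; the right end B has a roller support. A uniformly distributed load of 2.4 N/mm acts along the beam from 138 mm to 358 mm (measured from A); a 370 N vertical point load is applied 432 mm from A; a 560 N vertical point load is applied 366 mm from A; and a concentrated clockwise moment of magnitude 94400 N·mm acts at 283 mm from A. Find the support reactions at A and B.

Resultant of the distributed load: 2.4 × 220 = 528 N at 248 mm from A.
Taking moments about A: B_y·456 − (2.4·220)·248 − 370·432 − 560·366 − 94400 = 0 → B_y = 590144/456 = 1294.18 ≈ 1294 N.
ΣF_y = 0: A_y + 1294.18 − 2.4·220 − 370 − 560 = 0 → A_y = 163.8 N.
ΣF_x = 0: no horizontal applied forces, so A_x = 0.

A_x = 0, A_y = 163.8 N, B_y = 1294 N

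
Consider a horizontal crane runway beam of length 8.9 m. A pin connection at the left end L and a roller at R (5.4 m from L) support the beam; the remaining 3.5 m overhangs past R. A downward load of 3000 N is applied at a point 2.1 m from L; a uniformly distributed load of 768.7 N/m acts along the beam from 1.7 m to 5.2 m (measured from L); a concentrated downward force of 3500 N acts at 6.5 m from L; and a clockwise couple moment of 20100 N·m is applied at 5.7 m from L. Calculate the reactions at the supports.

L_x = 0, L_y = -1630 N, R_y = 10820 N

Resultant of the distributed load: 768.7 × 3.5 = 2690.45 N at 3.45 m from L.
ΣM about L: R_y·5.4 − 3000·2.1 − (768.7·3.5)·3.45 − 3500·6.5 − 20100 = 0 → R_y = 58432.0525/5.4 = 10820.8 ≈ 10820 N.
ΣF_y = 0: L_y + 10820.8 − 3000 − 768.7·3.5 − 3500 = 0 → L_y = -1630 N.
ΣF_x = 0: no horizontal applied forces, so L_x = 0.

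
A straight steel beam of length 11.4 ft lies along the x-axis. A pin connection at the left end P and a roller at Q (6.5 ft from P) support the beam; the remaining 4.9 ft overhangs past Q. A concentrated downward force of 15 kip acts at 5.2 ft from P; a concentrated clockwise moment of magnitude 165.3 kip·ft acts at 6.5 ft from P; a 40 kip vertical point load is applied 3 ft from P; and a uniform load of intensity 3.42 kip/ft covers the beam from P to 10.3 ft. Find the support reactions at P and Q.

Resultant of the distributed load: 3.42 × 10.3 = 35.226 kip at 5.15 ft from P.
Taking moments about P: Q_y·6.5 − 15·5.2 − 165.3 − 40·3 − (3.42·10.3)·5.15 = 0 → Q_y = 544.7139/6.5 = 83.8021 ≈ 83.80 kip.
ΣF_y = 0: P_y + 83.8021 − 15 − 40 − 3.42·10.3 = 0 → P_y = 6.424 kip.
ΣF_x = 0: no horizontal applied forces, so P_x = 0.

P_x = 0, P_y = 6.424 kip, Q_y = 83.80 kip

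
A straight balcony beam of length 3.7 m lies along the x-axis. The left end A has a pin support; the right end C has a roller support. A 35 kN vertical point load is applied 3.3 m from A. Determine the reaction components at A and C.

ΣM about A: C_y·3.7 − 35·3.3 = 0 → C_y = 115.5/3.7 = 31.2162 ≈ 31.22 kN.
ΣF_y = 0: A_y + 31.2162 − 35 = 0 → A_y = 3.784 kN.
ΣF_x = 0: no horizontal applied forces, so A_x = 0.

A_x = 0, A_y = 3.784 kN, C_y = 31.22 kN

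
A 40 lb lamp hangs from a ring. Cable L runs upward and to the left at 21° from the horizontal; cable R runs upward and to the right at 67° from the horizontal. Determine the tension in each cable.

ΣF_x = 0: −T_L·cos21° + T_R·cos67° = 0 → T_R = 2.38932·T_L.
ΣF_y = 0: T_L·sin21° + T_R·sin67° = 40.
Substitute: T_L·(0.358368 + 2.38932·0.920505) = 40 → T_L = 15.6388 ≈ 15.64 lb.
Then T_R = 2.38932 × 15.6388 = 37.37 lb.

T_L = 15.64 lb, T_R = 37.37 lb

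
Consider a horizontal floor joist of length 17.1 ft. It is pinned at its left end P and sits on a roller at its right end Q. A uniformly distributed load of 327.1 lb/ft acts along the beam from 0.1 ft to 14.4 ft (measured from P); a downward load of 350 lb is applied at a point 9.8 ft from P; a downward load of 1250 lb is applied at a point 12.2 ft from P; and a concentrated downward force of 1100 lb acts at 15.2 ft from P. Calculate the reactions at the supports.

Resultant of the distributed load: 327.1 × 14.3 = 4677.53 lb at 7.25 ft from P.
ΣM about P: Q_y·17.1 − (327.1·14.3)·7.25 − 350·9.8 − 1250·12.2 − 1100·15.2 = 0 → Q_y = 69312.0925/17.1 = 4053.34 ≈ 4053 lb.
ΣF_y = 0: P_y + 4053.34 − 327.1·14.3 − 350 − 1250 − 1100 = 0 → P_y = 3324 lb.
ΣF_x = 0: no horizontal applied forces, so P_x = 0.

P_x = 0, P_y = 3324 lb, Q_y = 4053 lb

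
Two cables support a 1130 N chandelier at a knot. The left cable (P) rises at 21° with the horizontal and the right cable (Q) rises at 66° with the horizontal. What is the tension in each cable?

ΣF_x = 0: −T_P·cos21° + T_Q·cos66° = 0 → T_Q = 2.29529·T_P.
ΣF_y = 0: T_P·sin21° + T_Q·sin66° = 1130.
Substitute: T_P·(0.358368 + 2.29529·0.913545) = 1130 → T_P = 460.244 ≈ 460.2 N.
Then T_Q = 2.29529 × 460.244 = 1056 N.

T_P = 460.2 N, T_Q = 1056 N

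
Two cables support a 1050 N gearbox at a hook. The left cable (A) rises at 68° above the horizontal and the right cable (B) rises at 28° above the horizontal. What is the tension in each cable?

T_A = 932.2 N, T_B = 395.5 N

ΣF_x = 0: −T_A·cos68° + T_B·cos28° = 0 → T_B = 0.424268·T_A.
ΣF_y = 0: T_A·sin68° + T_B·sin28° = 1050.
Substitute: T_A·(0.927184 + 0.424268·0.469472) = 1050 → T_A = 932.201 ≈ 932.2 N.
Then T_B = 0.424268 × 932.201 = 395.5 N.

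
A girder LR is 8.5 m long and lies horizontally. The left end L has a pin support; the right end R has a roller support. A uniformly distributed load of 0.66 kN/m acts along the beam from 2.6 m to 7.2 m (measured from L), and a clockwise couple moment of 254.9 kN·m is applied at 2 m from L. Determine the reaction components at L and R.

Resultant of the distributed load: 0.66 × 4.6 = 3.036 kN at 4.9 m from L.
Moments about L: R_y·8.5 − (0.66·4.6)·4.9 − 254.9 = 0 → R_y = 269.7764/8.5 = 31.7384 ≈ 31.74 kN.
ΣF_y = 0: L_y + 31.7384 − 0.66·4.6 = 0 → L_y = -28.70 kN.
ΣF_x = 0: no horizontal applied forces, so L_x = 0.

L_x = 0, L_y = -28.70 kN, R_y = 31.74 kN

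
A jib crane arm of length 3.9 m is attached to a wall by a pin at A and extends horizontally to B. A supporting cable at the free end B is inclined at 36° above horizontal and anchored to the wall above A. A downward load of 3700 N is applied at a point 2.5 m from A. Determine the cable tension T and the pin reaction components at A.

T = 4035 N, A_x = 3264 N, A_y = 1328 N

ΣM about A: T·sin36°·3.9 − 3700·2.5 = 0 → T = 9250/(3.9·0.587785) = 4035.14 ≈ 4035 N.
ΣF_x = 0: A_x − T·cos36° = 0 → A_x = 4035.14 × 0.809017 = 3264 N.
ΣF_y = 0: A_y + T·sin36° − 3700 = 0 → A_y = 3700 − 4035.14 × 0.587785 = 1328 N.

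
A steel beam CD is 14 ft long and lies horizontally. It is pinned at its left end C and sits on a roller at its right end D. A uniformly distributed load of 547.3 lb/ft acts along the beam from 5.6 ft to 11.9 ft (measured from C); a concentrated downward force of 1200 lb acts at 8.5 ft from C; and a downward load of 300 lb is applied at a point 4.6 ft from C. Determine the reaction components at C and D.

C_x = 0, C_y = 1966 lb, D_y = 2982 lb

Resultant of the distributed load: 547.3 × 6.3 = 3447.99 lb at 8.75 ft from C.
Moments about C: D_y·14 − (547.3·6.3)·8.75 − 1200·8.5 − 300·4.6 = 0 → D_y = 41749.9125/14 = 2982.14 ≈ 2982 lb.
ΣF_y = 0: C_y + 2982.14 − 547.3·6.3 − 1200 − 300 = 0 → C_y = 1966 lb.
ΣF_x = 0: no horizontal applied forces, so C_x = 0.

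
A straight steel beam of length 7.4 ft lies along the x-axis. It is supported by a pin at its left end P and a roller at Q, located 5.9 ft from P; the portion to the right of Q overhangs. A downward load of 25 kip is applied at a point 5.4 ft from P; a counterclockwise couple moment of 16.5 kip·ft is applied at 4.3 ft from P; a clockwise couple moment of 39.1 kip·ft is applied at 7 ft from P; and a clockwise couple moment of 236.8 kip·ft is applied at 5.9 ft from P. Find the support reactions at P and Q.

P_x = 0, P_y = -41.85 kip, Q_y = 66.85 kip

Moments about P: Q_y·5.9 − 25·5.4 + 16.5 − 39.1 − 236.8 = 0 → Q_y = 394.4/5.9 = 66.8475 ≈ 66.85 kip.
ΣF_y = 0: P_y + 66.8475 − 25 = 0 → P_y = -41.85 kip.
ΣF_x = 0: no horizontal applied forces, so P_x = 0.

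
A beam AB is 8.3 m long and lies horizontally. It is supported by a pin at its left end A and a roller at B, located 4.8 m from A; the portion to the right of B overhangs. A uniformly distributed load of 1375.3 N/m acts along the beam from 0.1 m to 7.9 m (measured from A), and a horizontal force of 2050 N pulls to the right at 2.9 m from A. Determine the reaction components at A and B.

A_x = -2050 N, A_y = 1788 N, B_y = 8939 N

Resultant of the distributed load: 1375.3 × 7.8 = 10727.34 N at 4 m from A.
Moments about A: B_y·4.8 − (1375.3·7.8)·4 = 0 → B_y = 42909.36/4.8 = 8939.45 ≈ 8939 N.
ΣF_y = 0: A_y + 8939.45 − 1375.3·7.8 = 0 → A_y = 1788 N.
ΣF_x = 0: A_x + 2050 = 0 → A_x = -2050 N.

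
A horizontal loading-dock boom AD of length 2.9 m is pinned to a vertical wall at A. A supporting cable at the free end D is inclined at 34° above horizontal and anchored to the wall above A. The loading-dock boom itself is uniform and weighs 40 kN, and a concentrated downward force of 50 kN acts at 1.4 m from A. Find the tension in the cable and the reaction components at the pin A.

ΣM about A: T·sin34°·2.9 − 40·1.45 − 50·1.4 = 0 → T = 128/(2.9·0.559193) = 78.9315 ≈ 78.93 kN.
ΣF_x = 0: A_x − T·cos34° = 0 → A_x = 78.9315 × 0.829038 = 65.44 kN.
ΣF_y = 0: A_y + T·sin34° − 40 − 50 = 0 → A_y = 90 − 78.9315 × 0.559193 = 45.86 kN.

T = 78.93 kN, A_x = 65.44 kN, A_y = 45.86 kN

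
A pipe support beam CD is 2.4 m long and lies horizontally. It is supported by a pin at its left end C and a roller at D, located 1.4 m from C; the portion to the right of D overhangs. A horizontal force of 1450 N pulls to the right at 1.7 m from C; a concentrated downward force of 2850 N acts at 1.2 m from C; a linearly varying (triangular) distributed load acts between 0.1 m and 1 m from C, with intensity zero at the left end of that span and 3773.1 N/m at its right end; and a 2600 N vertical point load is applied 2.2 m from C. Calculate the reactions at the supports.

Resultant of the triangular load: ½ × 3773.1 × 0.9 = 1697.895 N, acting at 0.7 m from C (one-third of the span from the peak).
Moments about C: D_y·1.4 − 2850·1.2 − (½·3773.1·0.9)·0.7 − 2600·2.2 = 0 → D_y = 10328.5265/1.4 = 7377.52 ≈ 7378 N.
ΣF_y = 0: C_y + 7377.52 − 2850 − ½·3773.1·0.9 − 2600 = 0 → C_y = -229.6 N.
ΣF_x = 0: C_x + 1450 = 0 → C_x = -1450 N.

C_x = -1450 N, C_y = -229.6 N, D_y = 7378 N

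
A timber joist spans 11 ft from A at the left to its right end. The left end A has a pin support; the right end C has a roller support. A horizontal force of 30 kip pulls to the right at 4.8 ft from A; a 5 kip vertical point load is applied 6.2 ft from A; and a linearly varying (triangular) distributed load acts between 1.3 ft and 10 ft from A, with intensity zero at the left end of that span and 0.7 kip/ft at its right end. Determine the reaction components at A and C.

Resultant of the triangular load: ½ × 0.7 × 8.7 = 3.045 kip, acting at 7.1 ft from A (one-third of the span from the peak).
Moments about A: C_y·11 − 5·6.2 − (½·0.7·8.7)·7.1 = 0 → C_y = 52.6195/11 = 4.78359 ≈ 4.784 kip.
ΣF_y = 0: A_y + 4.78359 − 5 − ½·0.7·8.7 = 0 → A_y = 3.261 kip.
ΣF_x = 0: A_x + 30 = 0 → A_x = -30.00 kip.

A_x = -30.00 kip, A_y = 3.261 kip, C_y = 4.784 kip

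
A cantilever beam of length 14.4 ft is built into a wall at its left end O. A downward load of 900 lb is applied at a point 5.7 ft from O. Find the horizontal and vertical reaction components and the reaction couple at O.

ΣF_x = 0: O_x = 0.
ΣF_y = 0: O_y − 900 = 0 → O_y = 900.0 lb.
ΣM about O: M_O − 900·5.7 = 0 → M_O = 5130 lb·ft.

O_x = 0, O_y = 900.0 lb, M_O = 5130 lb·ft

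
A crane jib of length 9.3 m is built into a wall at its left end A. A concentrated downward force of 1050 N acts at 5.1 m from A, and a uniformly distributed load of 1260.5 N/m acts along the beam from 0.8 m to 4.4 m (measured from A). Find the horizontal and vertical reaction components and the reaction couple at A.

A_x = 0, A_y = 5588 N, M_A = 17150 N·m

Resultant of the distributed load: 1260.5 × 3.6 = 4537.8 N at 2.6 m from A.
ΣF_x = 0: A_x = 0.
ΣF_y = 0: A_y − 1050 − 1260.5·3.6 = 0 → A_y = 5588 N.
ΣM about A: M_A − 1050·5.1 − (1260.5·3.6)·2.6 = 0 → M_A = 17150 N·m.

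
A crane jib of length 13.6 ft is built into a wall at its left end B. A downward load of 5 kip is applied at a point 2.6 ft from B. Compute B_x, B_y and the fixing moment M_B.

B_x = 0, B_y = 5.000 kip, M_B = 13.00 kip·ft

ΣF_x = 0: B_x = 0.
ΣF_y = 0: B_y − 5 = 0 → B_y = 5.000 kip.
ΣM about B: M_B − 5·2.6 = 0 → M_B = 13.00 kip·ft.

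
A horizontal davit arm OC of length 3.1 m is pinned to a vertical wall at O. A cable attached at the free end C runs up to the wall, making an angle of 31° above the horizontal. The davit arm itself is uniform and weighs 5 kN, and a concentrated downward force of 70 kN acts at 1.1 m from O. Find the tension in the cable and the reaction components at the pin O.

ΣM about O: T·sin31°·3.1 − 5·1.55 − 70·1.1 = 0 → T = 84.75/(3.1·0.515038) = 53.081 ≈ 53.08 kN.
ΣF_x = 0: O_x − T·cos31° = 0 → O_x = 53.081 × 0.857167 = 45.50 kN.
ΣF_y = 0: O_y + T·sin31° − 5 − 70 = 0 → O_y = 75 − 53.081 × 0.515038 = 47.66 kN.

T = 53.08 kN, O_x = 45.50 kN, O_y = 47.66 kN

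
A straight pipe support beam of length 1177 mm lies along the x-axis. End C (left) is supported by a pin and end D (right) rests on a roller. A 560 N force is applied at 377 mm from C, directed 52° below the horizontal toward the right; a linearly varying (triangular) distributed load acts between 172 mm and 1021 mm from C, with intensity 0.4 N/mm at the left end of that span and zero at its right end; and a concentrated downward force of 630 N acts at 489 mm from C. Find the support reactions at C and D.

Resultant of the triangular load: ½ × 0.4 × 849 = 169.8 N, acting at 455 mm from C (one-third of the span from the peak).
ΣM about C: D_y·1177 − 560·sin52°·377 − (½·0.4·849)·455 − 630·489 = 0 → D_y = 551694/1177 = 468.729 ≈ 468.7 N.
ΣF_y = 0: C_y + 468.729 − 560·sin52° − ½·0.4·849 − 630 = 0 → C_y = 772.4 N.
ΣF_x = 0: C_x + 560·cos52° = 0 → C_x = -344.8 N.

C_x = -344.8 N, C_y = 772.4 N, D_y = 468.7 N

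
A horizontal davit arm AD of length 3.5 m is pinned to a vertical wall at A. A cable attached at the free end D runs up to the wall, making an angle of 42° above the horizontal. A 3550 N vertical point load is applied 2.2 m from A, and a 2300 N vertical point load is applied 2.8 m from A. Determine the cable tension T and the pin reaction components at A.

T = 6085 N, A_x = 4522 N, A_y = 1779 N

ΣM about A: T·sin42°·3.5 − 3550·2.2 − 2300·2.8 = 0 → T = 14250/(3.5·0.669131) = 6084.65 ≈ 6085 N.
ΣF_x = 0: A_x − T·cos42° = 0 → A_x = 6084.65 × 0.743145 = 4522 N.
ΣF_y = 0: A_y + T·sin42° − 3550 − 2300 = 0 → A_y = 5850 − 6084.65 × 0.669131 = 1779 N.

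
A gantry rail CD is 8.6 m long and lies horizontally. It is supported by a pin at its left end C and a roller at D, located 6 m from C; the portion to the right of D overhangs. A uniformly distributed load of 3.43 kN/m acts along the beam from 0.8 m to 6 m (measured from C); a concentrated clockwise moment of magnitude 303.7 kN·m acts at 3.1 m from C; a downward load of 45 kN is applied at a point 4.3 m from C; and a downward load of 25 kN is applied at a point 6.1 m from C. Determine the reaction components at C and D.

C_x = 0, C_y = -30.55 kN, D_y = 118.4 kN

Resultant of the distributed load: 3.43 × 5.2 = 17.836 kN at 3.4 m from C.
Moments about C: D_y·6 − (3.43·5.2)·3.4 − 303.7 − 45·4.3 − 25·6.1 = 0 → D_y = 710.3424/6 = 118.39 ≈ 118.4 kN.
ΣF_y = 0: C_y + 118.39 − 3.43·5.2 − 45 − 25 = 0 → C_y = -30.55 kN.
ΣF_x = 0: no horizontal applied forces, so C_x = 0.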